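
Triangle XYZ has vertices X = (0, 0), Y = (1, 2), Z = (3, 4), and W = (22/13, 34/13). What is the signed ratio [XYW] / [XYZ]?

[XYZ] = ½·(0·(2−4) + 1·(4−0) + 3·(0−2)) = ½·(0 + 4 − 6) = -1.
[XYW] = ½·(0·(2−(34/13)) + 1·(34/13−0) + (22/13)·(0−2)) = ½·(0 + 34/13 − 44/13) = -5/13, so the ratio is (-5/13)/(-1) = 5/13.

5/13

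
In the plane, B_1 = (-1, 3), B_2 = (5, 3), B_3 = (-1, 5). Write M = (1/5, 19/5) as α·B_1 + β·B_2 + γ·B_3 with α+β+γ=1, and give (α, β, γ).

Signed area of the reference triangle: [B_1B_2B_3] = ½·((-1)·(3−5) + 5·(5−3) + (-1)·(3−3)) = ½·(2 + 10 + 0) = 6.
[MB_2B_3] = ½·((1/5)·(3−5) + 5·(5−(19/5)) + (-1)·(19/5−3)) = ½·(-2/5 + 6 − 4/5) = 12/5, so the B_1-coordinate is (12/5)/6 = 2/5.
[B_1MB_3] = ½·((-1)·(19/5−5) + (1/5)·(5−3) + (-1)·(3−(19/5))) = ½·(6/5 + 2/5 + 4/5) = 6/5, so the B_2-coordinate is 1/5.
[B_1B_2M] = ½·((-1)·(3−(19/5)) + 5·(19/5−3) + (1/5)·(3−3)) = ½·(4/5 + 4 + 0) = 12/5, so the B_3-coordinate is 2/5.

(2/5, 1/5, 2/5)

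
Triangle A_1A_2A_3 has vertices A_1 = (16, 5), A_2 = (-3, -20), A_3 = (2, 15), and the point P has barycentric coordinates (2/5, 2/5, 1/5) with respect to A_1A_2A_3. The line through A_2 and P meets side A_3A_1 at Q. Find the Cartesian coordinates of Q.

Line A_2P meets A_3A_1 where the A_2-coordinate vanishes; zeroing P's A_2-weight and renormalizing leaves A_3, A_1-weights 1/5 : 2/5 → (1/3, 2/3).
So Q = (1/3)·A_3 + (2/3)·A_1 = (34/3, 25/3).

(34/3, 25/3)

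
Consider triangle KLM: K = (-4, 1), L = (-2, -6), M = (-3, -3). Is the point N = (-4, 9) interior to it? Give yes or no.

Barycentric coordinates of N: (9, 8, -16).
The three coordinates are positive, positive, negative; a point is interior exactly when all three are positive.

no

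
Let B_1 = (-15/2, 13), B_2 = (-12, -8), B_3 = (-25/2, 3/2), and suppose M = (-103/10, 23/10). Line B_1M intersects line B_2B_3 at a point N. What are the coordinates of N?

Barycentric coordinates of M with respect to B_1B_2B_3: (2/5, 2/5, 1/5).
On side B_2B_3 the B_1-coordinate is zero; dropping M's B_1-weight 2/5 and renormalizing the remaining 2/5 : 1/5 gives weights 2/3, 1/3 on B_2, B_3.
N = (2/3)·(-12, -8) + (1/3)·(-25/2, 3/2) = (-73/6, -29/6).

(-73/6, -29/6)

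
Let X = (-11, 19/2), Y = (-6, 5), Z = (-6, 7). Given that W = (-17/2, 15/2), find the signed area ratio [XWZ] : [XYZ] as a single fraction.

[XYZ] = ½·((-11)·(5−7) + (-6)·(7−(19/2)) + (-6)·(19/2−5)) = ½·(22 + 15 − 27) = 5.
[XWZ] = ½·((-11)·(15/2−7) + (-17/2)·(7−(19/2)) + (-6)·(19/2−(15/2))) = ½·(-11/2 + 85/4 − 12) = 15/8, so the ratio is (15/8)/5 = 3/8.

3/8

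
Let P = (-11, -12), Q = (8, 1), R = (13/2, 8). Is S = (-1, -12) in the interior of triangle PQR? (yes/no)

Barycentric coordinates of S: (33/61, 80/61, -52/61).
The three coordinates are positive, positive, negative; a point is interior exactly when all three are positive.

no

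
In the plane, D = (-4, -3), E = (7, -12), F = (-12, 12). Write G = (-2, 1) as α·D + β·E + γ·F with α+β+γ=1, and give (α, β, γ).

Signed area of the reference triangle: [DEF] = ½·((-4)·(-12−12) + 7·(12−(-3)) + (-12)·(-3−(-12))) = ½·(96 + 105 − 108) = 93/2.
[GEF] = ½·((-2)·(-12−12) + 7·(12−1) + (-12)·(1−(-12))) = ½·(48 + 77 − 156) = -31/2, so the D-coordinate is (-31/2)/(93/2) = -1/3.
[DGF] = ½·((-4)·(1−12) + (-2)·(12−(-3)) + (-12)·(-3−1)) = ½·(44 − 30 + 48) = 31, so the E-coordinate is 2/3.
[DEG] = ½·((-4)·(-12−1) + 7·(1−(-3)) + (-2)·(-3−(-12))) = ½·(52 + 28 − 18) = 31, so the F-coordinate is 2/3.
Check: -1/3 + 2/3 + 2/3 = 1.

(-1/3, 2/3, 2/3)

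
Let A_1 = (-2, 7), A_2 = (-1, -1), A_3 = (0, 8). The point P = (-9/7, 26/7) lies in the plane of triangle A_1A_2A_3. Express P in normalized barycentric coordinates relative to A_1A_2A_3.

Signed area of the reference triangle: [A_1A_2A_3] = ½·((-2)·(-1−8) + (-1)·(8−7) + 0·(7−(-1))) = ½·(18 − 1 + 0) = 17/2.
[PA_2A_3] = ½·((-9/7)·(-1−8) + (-1)·(8−(26/7)) + 0·(26/7−(-1))) = ½·(81/7 − 30/7 + 0) = 51/14, so the A_1-coordinate is (51/14)/(17/2) = 3/7.
[A_1PA_3] = ½·((-2)·(26/7−8) + (-9/7)·(8−7) + 0·(7−(26/7))) = ½·(60/7 − 9/7 + 0) = 51/14, so the A_2-coordinate is 3/7.
[A_1A_2P] = ½·((-2)·(-1−(26/7)) + (-1)·(26/7−7) + (-9/7)·(7−(-1))) = ½·(66/7 + 23/7 − 72/7) = 17/14, so the A_3-coordinate is 1/7.

(3/7, 3/7, 1/7)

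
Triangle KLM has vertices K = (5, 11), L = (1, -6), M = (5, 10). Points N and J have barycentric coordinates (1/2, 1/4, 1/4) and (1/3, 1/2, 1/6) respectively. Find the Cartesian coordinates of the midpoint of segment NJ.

Barycentric coordinates of the midpoint are the average: (5/12, 3/8, 5/24).
Converting: (5/12)·K + (3/8)·L + (5/24)·M = (7/2, 53/12).

(7/2, 53/12)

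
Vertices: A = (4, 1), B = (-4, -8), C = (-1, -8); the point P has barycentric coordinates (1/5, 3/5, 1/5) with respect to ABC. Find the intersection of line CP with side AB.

Line CP meets AB where the C-coordinate vanishes; zeroing P's C-weight and renormalizing leaves A, B-weights 1/5 : 3/5 → (1/4, 3/4).
So Q = (1/4)·A + (3/4)·B = (-2, -23/4).

(-2, -23/4)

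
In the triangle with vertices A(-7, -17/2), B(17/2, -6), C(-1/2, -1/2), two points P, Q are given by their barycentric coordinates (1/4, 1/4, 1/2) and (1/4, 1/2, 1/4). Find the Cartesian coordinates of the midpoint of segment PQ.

(5/4, -73/16)

Barycentric coordinates of the midpoint are the average: (1/4, 3/8, 3/8).
Converting: (1/4)·A + (3/8)·B + (3/8)·C = (5/4, -73/16).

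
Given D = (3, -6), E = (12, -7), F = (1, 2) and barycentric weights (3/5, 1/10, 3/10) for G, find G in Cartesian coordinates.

(33/10, -37/10)

G = (3/5)·D + (1/10)·E + (3/10)·F.
x-coordinate: (3/5)·3 + (1/10)·12 + (3/10)·1 = 33/10.
y-coordinate: (3/5)·(-6) + (1/10)·(-7) + (3/10)·2 = -37/10.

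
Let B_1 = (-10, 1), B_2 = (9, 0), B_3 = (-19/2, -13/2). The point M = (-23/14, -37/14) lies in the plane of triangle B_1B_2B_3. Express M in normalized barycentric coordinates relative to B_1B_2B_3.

Signed area of the reference triangle: [B_1B_2B_3] = ½·((-10)·(0−(-13/2)) + 9·(-13/2−1) + (-19/2)·(1−0)) = ½·(-65 − 135/2 − 19/2) = -71.
[MB_2B_3] = ½·((-23/14)·(0−(-13/2)) + 9·(-13/2−(-37/14)) + (-19/2)·(-37/14−0)) = ½·(-299/28 − 243/7 + 703/28) = -71/7, so the B_1-coordinate is (-71/7)/(-71) = 1/7.
[B_1MB_3] = ½·((-10)·(-37/14−(-13/2)) + (-23/14)·(-13/2−1) + (-19/2)·(1−(-37/14))) = ½·(-270/7 + 345/28 − 969/28) = -213/7, so the B_2-coordinate is 3/7.
[B_1B_2M] = ½·((-10)·(0−(-37/14)) + 9·(-37/14−1) + (-23/14)·(1−0)) = ½·(-185/7 − 459/14 − 23/14) = -213/7, so the B_3-coordinate is 3/7.

(1/7, 3/7, 3/7)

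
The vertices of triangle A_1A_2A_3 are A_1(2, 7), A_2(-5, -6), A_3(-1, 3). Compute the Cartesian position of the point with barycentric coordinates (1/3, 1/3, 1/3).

(-4/3, 4/3)

P = (1/3)·A_1 + (1/3)·A_2 + (1/3)·A_3.
x-coordinate: (1/3)·2 + (1/3)·(-5) + (1/3)·(-1) = -4/3.
y-coordinate: (1/3)·7 + (1/3)·(-6) + (1/3)·3 = 4/3.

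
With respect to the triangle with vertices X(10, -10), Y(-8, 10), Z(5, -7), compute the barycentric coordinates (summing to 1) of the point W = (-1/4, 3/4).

(1/4, 1/2, 1/4)

Signed area of the reference triangle: [XYZ] = ½·(10·(10−(-7)) + (-8)·(-7−(-10)) + 5·(-10−10)) = ½·(170 − 24 − 100) = 23.
[WYZ] = ½·((-1/4)·(10−(-7)) + (-8)·(-7−(3/4)) + 5·(3/4−10)) = ½·(-17/4 + 62 − 185/4) = 23/4, so the X-coordinate is (23/4)/23 = 1/4.
[XWZ] = ½·(10·(3/4−(-7)) + (-1/4)·(-7−(-10)) + 5·(-10−(3/4))) = ½·(155/2 − 3/4 − 215/4) = 23/2, so the Y-coordinate is 1/2.
[XYW] = ½·(10·(10−(3/4)) + (-8)·(3/4−(-10)) + (-1/4)·(-10−10)) = ½·(185/2 − 86 + 5) = 23/4, so the Z-coordinate is 1/4.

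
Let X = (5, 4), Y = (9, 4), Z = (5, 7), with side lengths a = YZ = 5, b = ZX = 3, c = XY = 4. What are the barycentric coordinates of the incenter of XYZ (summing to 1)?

The incenter has barycentric coordinates proportional to the opposite side lengths: (5 : 3 : 4).
Normalizing by 5+3+4 = 12 gives (5/12, 1/4, 1/3).

(5/12, 1/4, 1/3)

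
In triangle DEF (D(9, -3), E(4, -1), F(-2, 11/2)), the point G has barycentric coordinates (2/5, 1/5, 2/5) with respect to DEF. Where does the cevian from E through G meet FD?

Line EG meets FD where the E-coordinate vanishes; zeroing G's E-weight and renormalizing leaves F, D-weights 2/5 : 2/5 → (1/2, 1/2).
So H = (1/2)·F + (1/2)·D = (7/2, 5/4).

(7/2, 5/4)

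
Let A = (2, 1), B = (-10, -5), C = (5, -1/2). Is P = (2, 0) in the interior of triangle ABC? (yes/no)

yes

Barycentric coordinates of P: (7/12, 1/12, 1/3).
The three coordinates are positive, positive, positive; a point is interior exactly when all three are positive.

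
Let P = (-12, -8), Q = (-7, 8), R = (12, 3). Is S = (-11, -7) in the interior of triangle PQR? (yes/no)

Barycentric coordinates of S: (305/329, 13/329, 11/329).
The three coordinates are positive, positive, positive; a point is interior exactly when all three are positive.

yes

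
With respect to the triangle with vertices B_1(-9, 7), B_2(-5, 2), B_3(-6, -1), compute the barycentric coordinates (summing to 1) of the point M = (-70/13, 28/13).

(1/13, 11/13, 1/13)

Signed area of the reference triangle: [B_1B_2B_3] = ½·((-9)·(2−(-1)) + (-5)·(-1−7) + (-6)·(7−2)) = ½·(-27 + 40 − 30) = -17/2.
[MB_2B_3] = ½·((-70/13)·(2−(-1)) + (-5)·(-1−(28/13)) + (-6)·(28/13−2)) = ½·(-210/13 + 205/13 − 12/13) = -17/26, so the B_1-coordinate is (-17/26)/(-17/2) = 1/13.
[B_1MB_3] = ½·((-9)·(28/13−(-1)) + (-70/13)·(-1−7) + (-6)·(7−(28/13))) = ½·(-369/13 + 560/13 − 378/13) = -187/26, so the B_2-coordinate is 11/13.
[B_1B_2M] = ½·((-9)·(2−(28/13)) + (-5)·(28/13−7) + (-70/13)·(7−2)) = ½·(18/13 + 315/13 − 350/13) = -17/26, so the B_3-coordinate is 1/13.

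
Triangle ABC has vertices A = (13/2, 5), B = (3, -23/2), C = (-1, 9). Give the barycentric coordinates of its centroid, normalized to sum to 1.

The centroid is the average of the vertices, so each weight is 1/3.

(1/3, 1/3, 1/3)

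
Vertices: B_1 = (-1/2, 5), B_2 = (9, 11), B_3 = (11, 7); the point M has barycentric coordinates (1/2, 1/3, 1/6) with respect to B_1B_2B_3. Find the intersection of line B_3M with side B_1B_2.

Line B_3M meets B_1B_2 where the B_3-coordinate vanishes; zeroing M's B_3-weight and renormalizing leaves B_1, B_2-weights 1/2 : 1/3 → (3/5, 2/5).
So N = (3/5)·B_1 + (2/5)·B_2 = (33/10, 37/5).

(33/10, 37/5)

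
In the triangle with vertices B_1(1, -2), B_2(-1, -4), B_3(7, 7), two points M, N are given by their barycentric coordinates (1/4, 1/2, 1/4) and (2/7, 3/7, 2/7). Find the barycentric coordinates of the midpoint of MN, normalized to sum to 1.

Since both coordinate triples sum to 1, the midpoint's barycentrics are the componentwise average.
(1/4+2/7)/2 = 15/56; similarly 13/28 and 15/56.

(15/56, 13/28, 15/56)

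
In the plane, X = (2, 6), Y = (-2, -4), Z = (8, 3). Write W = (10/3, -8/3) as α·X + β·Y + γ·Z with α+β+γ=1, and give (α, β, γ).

Signed area of the reference triangle: [XYZ] = ½·(2·(-4−3) + (-2)·(3−6) + 8·(6−(-4))) = ½·(-14 + 6 + 80) = 36.
[WYZ] = ½·((10/3)·(-4−3) + (-2)·(3−(-8/3)) + 8·(-8/3−(-4))) = ½·(-70/3 − 34/3 + 32/3) = -12, so the X-coordinate is (-12)/36 = -1/3.
[XWZ] = ½·(2·(-8/3−3) + (10/3)·(3−6) + 8·(6−(-8/3))) = ½·(-34/3 − 10 + 208/3) = 24, so the Y-coordinate is 2/3.
[XYW] = ½·(2·(-4−(-8/3)) + (-2)·(-8/3−6) + (10/3)·(6−(-4))) = ½·(-8/3 + 52/3 + 100/3) = 24, so the Z-coordinate is 2/3.
Check: -1/3 + 2/3 + 2/3 = 1.

(-1/3, 2/3, 2/3)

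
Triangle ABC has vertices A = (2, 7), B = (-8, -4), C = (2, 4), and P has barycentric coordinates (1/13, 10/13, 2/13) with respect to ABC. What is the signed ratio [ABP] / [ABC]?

2/13

The signed ratio [ABP]/[ABC] equals the barycentric coordinate of P at vertex C, which is 2/13.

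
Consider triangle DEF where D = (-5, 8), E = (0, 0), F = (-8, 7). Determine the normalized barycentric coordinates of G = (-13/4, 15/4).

Signed area of the reference triangle: [DEF] = ½·((-5)·(0−7) + 0·(7−8) + (-8)·(8−0)) = ½·(35 + 0 − 64) = -29/2.
[GEF] = ½·((-13/4)·(0−7) + 0·(7−(15/4)) + (-8)·(15/4−0)) = ½·(91/4 + 0 − 30) = -29/8, so the D-coordinate is (-29/8)/(-29/2) = 1/4.
[DGF] = ½·((-5)·(15/4−7) + (-13/4)·(7−8) + (-8)·(8−(15/4))) = ½·(65/4 + 13/4 − 34) = -29/4, so the E-coordinate is 1/2.
[DEG] = ½·((-5)·(0−(15/4)) + 0·(15/4−8) + (-13/4)·(8−0)) = ½·(75/4 + 0 − 26) = -29/8, so the F-coordinate is 1/4.
Check: 1/4 + 1/2 + 1/4 = 1.

(1/4, 1/2, 1/4)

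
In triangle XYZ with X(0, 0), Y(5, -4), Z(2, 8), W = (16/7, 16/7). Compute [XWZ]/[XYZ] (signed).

[XYZ] = ½·(0·(-4−8) + 5·(8−0) + 2·(0−(-4))) = ½·(0 + 40 + 8) = 24.
[XWZ] = ½·(0·(16/7−8) + (16/7)·(8−0) + 2·(0−(16/7))) = ½·(0 + 128/7 − 32/7) = 48/7, so the ratio is (48/7)/24 = 2/7.

2/7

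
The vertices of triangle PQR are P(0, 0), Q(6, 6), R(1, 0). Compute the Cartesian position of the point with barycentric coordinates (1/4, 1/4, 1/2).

(2, 3/2)

S = (1/4)·P + (1/4)·Q + (1/2)·R.
x-coordinate: (1/4)·0 + (1/4)·6 + (1/2)·1 = 2.
y-coordinate: (1/4)·0 + (1/4)·6 + (1/2)·0 = 3/2.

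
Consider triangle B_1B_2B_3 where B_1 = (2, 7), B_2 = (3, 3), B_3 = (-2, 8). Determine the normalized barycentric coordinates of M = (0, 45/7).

(1/7, 2/7, 4/7)

Signed area of the reference triangle: [B_1B_2B_3] = ½·(2·(3−8) + 3·(8−7) + (-2)·(7−3)) = ½·(-10 + 3 − 8) = -15/2.
[MB_2B_3] = ½·(0·(3−8) + 3·(8−(45/7)) + (-2)·(45/7−3)) = ½·(0 + 33/7 − 48/7) = -15/14, so the B_1-coordinate is (-15/14)/(-15/2) = 1/7.
[B_1MB_3] = ½·(2·(45/7−8) + 0·(8−7) + (-2)·(7−(45/7))) = ½·(-22/7 + 0 − 8/7) = -15/7, so the B_2-coordinate is 2/7.
[B_1B_2M] = ½·(2·(3−(45/7)) + 3·(45/7−7) + 0·(7−3)) = ½·(-48/7 − 12/7 + 0) = -30/7, so the B_3-coordinate is 4/7.
Check: 1/7 + 2/7 + 4/7 = 1.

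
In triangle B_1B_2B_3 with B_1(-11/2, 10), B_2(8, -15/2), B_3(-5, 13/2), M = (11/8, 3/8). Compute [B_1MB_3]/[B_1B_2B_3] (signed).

[B_1B_2B_3] = ½·((-11/2)·(-15/2−(13/2)) + 8·(13/2−10) + (-5)·(10−(-15/2))) = ½·(77 − 28 − 175/2) = -77/4.
[B_1MB_3] = ½·((-11/2)·(3/8−(13/2)) + (11/8)·(13/2−10) + (-5)·(10−(3/8))) = ½·(539/16 − 77/16 − 385/8) = -77/8, so the ratio is (-77/8)/(-77/4) = 1/2.

1/2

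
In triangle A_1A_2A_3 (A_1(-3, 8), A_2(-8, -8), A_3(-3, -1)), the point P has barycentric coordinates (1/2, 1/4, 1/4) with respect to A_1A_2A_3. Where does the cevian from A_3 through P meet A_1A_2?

(-14/3, 8/3)

Line A_3P meets A_1A_2 where the A_3-coordinate vanishes; zeroing P's A_3-weight and renormalizing leaves A_1, A_2-weights 1/2 : 1/4 → (2/3, 1/3).
So Q = (2/3)·A_1 + (1/3)·A_2 = (-14/3, 8/3).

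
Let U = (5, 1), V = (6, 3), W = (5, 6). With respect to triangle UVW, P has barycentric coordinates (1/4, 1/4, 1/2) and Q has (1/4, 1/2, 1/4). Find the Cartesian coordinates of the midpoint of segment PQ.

(43/8, 29/8)

Barycentric coordinates of the midpoint are the average: (1/4, 3/8, 3/8).
Converting: (1/4)·U + (3/8)·V + (3/8)·W = (43/8, 29/8).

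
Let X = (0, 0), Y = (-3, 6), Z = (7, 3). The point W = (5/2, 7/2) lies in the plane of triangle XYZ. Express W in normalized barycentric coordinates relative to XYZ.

Signed area of the reference triangle: [XYZ] = ½·(0·(6−3) + (-3)·(3−0) + 7·(0−6)) = ½·(0 − 9 − 42) = -51/2.
[WYZ] = ½·((5/2)·(6−3) + (-3)·(3−(7/2)) + 7·(7/2−6)) = ½·(15/2 + 3/2 − 35/2) = -17/4, so the X-coordinate is (-17/4)/(-51/2) = 1/6.
[XWZ] = ½·(0·(7/2−3) + (5/2)·(3−0) + 7·(0−(7/2))) = ½·(0 + 15/2 − 49/2) = -17/2, so the Y-coordinate is 1/3.
[XYW] = ½·(0·(6−(7/2)) + (-3)·(7/2−0) + (5/2)·(0−6)) = ½·(0 − 21/2 − 15) = -51/4, so the Z-coordinate is 1/2.
Check: 1/6 + 1/3 + 1/2 = 1.

(1/6, 1/3, 1/2)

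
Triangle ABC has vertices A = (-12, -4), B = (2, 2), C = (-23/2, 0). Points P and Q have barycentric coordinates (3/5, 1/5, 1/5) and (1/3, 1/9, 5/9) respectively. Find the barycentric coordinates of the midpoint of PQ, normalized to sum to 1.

Since both coordinate triples sum to 1, the midpoint's barycentrics are the componentwise average.
(3/5+1/3)/2 = 7/15; similarly 7/45 and 17/45.

(7/15, 7/45, 17/45)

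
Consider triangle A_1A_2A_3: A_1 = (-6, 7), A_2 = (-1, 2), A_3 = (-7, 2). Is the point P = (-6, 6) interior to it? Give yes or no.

yes

Barycentric coordinates of P: (4/5, 1/30, 1/6).
The three coordinates are positive, positive, positive; a point is interior exactly when all three are positive.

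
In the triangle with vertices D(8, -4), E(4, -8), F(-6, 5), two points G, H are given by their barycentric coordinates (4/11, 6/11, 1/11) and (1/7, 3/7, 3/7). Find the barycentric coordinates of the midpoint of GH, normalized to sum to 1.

(39/154, 75/154, 20/77)

Since both coordinate triples sum to 1, the midpoint's barycentrics are the componentwise average.
(4/11+1/7)/2 = 39/154; similarly 75/154 and 20/77.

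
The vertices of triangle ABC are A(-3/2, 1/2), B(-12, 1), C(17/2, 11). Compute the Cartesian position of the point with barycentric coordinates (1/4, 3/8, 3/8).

P = (1/4)·A + (3/8)·B + (3/8)·C.
x-coordinate: (1/4)·(-3/2) + (3/8)·(-12) + (3/8)·(17/2) = -27/16.
y-coordinate: (1/4)·(1/2) + (3/8)·1 + (3/8)·11 = 37/8.

(-27/16, 37/8)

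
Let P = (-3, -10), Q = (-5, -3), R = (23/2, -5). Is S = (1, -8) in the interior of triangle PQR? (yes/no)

yes

Barycentric coordinates of S: (141/223, 18/223, 64/223).
The three coordinates are positive, positive, positive; a point is interior exactly when all three are positive.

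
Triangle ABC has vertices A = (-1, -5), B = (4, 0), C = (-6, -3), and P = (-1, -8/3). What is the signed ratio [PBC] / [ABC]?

[ABC] = ½·((-1)·(0−(-3)) + 4·(-3−(-5)) + (-6)·(-5−0)) = ½·(-3 + 8 + 30) = 35/2.
[PBC] = ½·((-1)·(0−(-3)) + 4·(-3−(-8/3)) + (-6)·(-8/3−0)) = ½·(-3 − 4/3 + 16) = 35/6, so the ratio is (35/6)/(35/2) = 1/3.

1/3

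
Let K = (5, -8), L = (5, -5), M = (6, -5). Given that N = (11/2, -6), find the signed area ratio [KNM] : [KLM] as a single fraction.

[KLM] = ½·(5·(-5−(-5)) + 5·(-5−(-8)) + 6·(-8−(-5))) = ½·(0 + 15 − 18) = -3/2.
[KNM] = ½·(5·(-6−(-5)) + (11/2)·(-5−(-8)) + 6·(-8−(-6))) = ½·(-5 + 33/2 − 12) = -1/4, so the ratio is (-1/4)/(-3/2) = 1/6.

1/6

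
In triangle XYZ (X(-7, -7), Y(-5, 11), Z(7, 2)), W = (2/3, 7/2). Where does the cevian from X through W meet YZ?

(11/5, 28/5)

Barycentric coordinates of W with respect to XYZ: (1/6, 1/3, 1/2).
On side YZ the X-coordinate is zero; dropping W's X-weight 1/6 and renormalizing the remaining 1/3 : 1/2 gives weights 2/5, 3/5 on Y, Z.
V = (2/5)·(-5, 11) + (3/5)·(7, 2) = (11/5, 28/5).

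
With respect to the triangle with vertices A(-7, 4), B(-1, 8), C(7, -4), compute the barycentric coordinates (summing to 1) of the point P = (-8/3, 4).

(1/2, 1/3, 1/6)

Signed area of the reference triangle: [ABC] = ½·((-7)·(8−(-4)) + (-1)·(-4−4) + 7·(4−8)) = ½·(-84 + 8 − 28) = -52.
[PBC] = ½·((-8/3)·(8−(-4)) + (-1)·(-4−4) + 7·(4−8)) = ½·(-32 + 8 − 28) = -26, so the A-coordinate is (-26)/(-52) = 1/2.
[APC] = ½·((-7)·(4−(-4)) + (-8/3)·(-4−4) + 7·(4−4)) = ½·(-56 + 64/3 + 0) = -52/3, so the B-coordinate is 1/3.
[ABP] = ½·((-7)·(8−4) + (-1)·(4−4) + (-8/3)·(4−8)) = ½·(-28 + 0 + 32/3) = -26/3, so the C-coordinate is 1/6.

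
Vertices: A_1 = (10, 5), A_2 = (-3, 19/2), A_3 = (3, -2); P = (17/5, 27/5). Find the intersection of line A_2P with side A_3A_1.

(23/3, 8/3)

Barycentric coordinates of P with respect to A_1A_2A_3: (2/5, 2/5, 1/5).
On side A_3A_1 the A_2-coordinate is zero; dropping P's A_2-weight 2/5 and renormalizing the remaining 1/5 : 2/5 gives weights 1/3, 2/3 on A_3, A_1.
Q = (1/3)·(3, -2) + (2/3)·(10, 5) = (23/3, 8/3).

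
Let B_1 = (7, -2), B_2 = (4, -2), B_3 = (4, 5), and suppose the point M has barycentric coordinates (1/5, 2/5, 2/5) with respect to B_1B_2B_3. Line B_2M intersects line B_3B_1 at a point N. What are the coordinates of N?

Line B_2M meets B_3B_1 where the B_2-coordinate vanishes; zeroing M's B_2-weight and renormalizing leaves B_3, B_1-weights 2/5 : 1/5 → (2/3, 1/3).
So N = (2/3)·B_3 + (1/3)·B_1 = (5, 8/3).

(5, 8/3)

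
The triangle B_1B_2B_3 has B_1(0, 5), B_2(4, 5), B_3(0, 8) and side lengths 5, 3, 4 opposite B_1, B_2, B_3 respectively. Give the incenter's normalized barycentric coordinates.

The incenter has barycentric coordinates proportional to the opposite side lengths: (5 : 3 : 4).
Normalizing by 5+3+4 = 12 gives (5/12, 1/4, 1/3).

(5/12, 1/4, 1/3)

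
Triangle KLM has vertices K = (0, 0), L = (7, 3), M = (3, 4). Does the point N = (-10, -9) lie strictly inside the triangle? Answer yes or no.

Barycentric coordinates of N: (65/19, -13/19, -33/19).
The three coordinates are positive, negative, negative; a point is interior exactly when all three are positive.

no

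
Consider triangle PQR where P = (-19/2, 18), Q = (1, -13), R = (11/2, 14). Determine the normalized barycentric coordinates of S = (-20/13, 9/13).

(4/13, 7/13, 2/13)

Signed area of the reference triangle: [PQR] = ½·((-19/2)·(-13−14) + 1·(14−18) + (11/2)·(18−(-13))) = ½·(513/2 − 4 + 341/2) = 423/2.
[SQR] = ½·((-20/13)·(-13−14) + 1·(14−(9/13)) + (11/2)·(9/13−(-13))) = ½·(540/13 + 173/13 + 979/13) = 846/13, so the P-coordinate is (846/13)/(423/2) = 4/13.
[PSR] = ½·((-19/2)·(9/13−14) + (-20/13)·(14−18) + (11/2)·(18−(9/13))) = ½·(3287/26 + 80/13 + 2475/26) = 2961/26, so the Q-coordinate is 7/13.
[PQS] = ½·((-19/2)·(-13−(9/13)) + 1·(9/13−18) + (-20/13)·(18−(-13))) = ½·(1691/13 − 225/13 − 620/13) = 423/13, so the R-coordinate is 2/13.
Check: 4/13 + 7/13 + 2/13 = 1.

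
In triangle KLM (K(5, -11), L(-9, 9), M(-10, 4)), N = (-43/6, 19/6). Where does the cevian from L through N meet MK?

Barycentric coordinates of N with respect to KLM: (1/6, 1/3, 1/2).
On side MK the L-coordinate is zero; dropping N's L-weight 1/3 and renormalizing the remaining 1/2 : 1/6 gives weights 3/4, 1/4 on M, K.
J = (3/4)·(-10, 4) + (1/4)·(5, -11) = (-25/4, 1/4).

(-25/4, 1/4)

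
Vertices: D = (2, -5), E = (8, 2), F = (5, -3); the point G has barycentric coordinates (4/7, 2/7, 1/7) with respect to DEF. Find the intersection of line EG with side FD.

Line EG meets FD where the E-coordinate vanishes; zeroing G's E-weight and renormalizing leaves F, D-weights 1/7 : 4/7 → (1/5, 4/5).
So H = (1/5)·F + (4/5)·D = (13/5, -23/5).

(13/5, -23/5)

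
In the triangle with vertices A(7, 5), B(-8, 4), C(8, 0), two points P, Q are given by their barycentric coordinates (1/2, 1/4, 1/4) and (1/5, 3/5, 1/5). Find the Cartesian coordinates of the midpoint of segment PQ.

Barycentric coordinates of the midpoint are the average: (7/20, 17/40, 9/40).
Converting: (7/20)·A + (17/40)·B + (9/40)·C = (17/20, 69/20).

(17/20, 69/20)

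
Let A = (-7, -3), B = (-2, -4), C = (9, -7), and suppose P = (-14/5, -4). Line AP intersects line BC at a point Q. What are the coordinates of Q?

Barycentric coordinates of P with respect to ABC: (3/5, 1/5, 1/5).
On side BC the A-coordinate is zero; dropping P's A-weight 3/5 and renormalizing the remaining 1/5 : 1/5 gives weights 1/2, 1/2 on B, C.
Q = (1/2)·(-2, -4) + (1/2)·(9, -7) = (7/2, -11/2).

(7/2, -11/2)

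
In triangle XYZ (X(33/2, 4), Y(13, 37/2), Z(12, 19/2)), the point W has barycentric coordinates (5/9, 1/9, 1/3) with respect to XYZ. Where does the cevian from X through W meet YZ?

Line XW meets YZ where the X-coordinate vanishes; zeroing W's X-weight and renormalizing leaves Y, Z-weights 1/9 : 1/3 → (1/4, 3/4).
So V = (1/4)·Y + (3/4)·Z = (49/4, 47/4).

(49/4, 47/4)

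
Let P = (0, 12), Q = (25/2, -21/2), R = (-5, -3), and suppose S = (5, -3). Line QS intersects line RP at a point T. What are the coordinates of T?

Barycentric coordinates of S with respect to PQR: (1/4, 1/2, 1/4).
On side RP the Q-coordinate is zero; dropping S's Q-weight 1/2 and renormalizing the remaining 1/4 : 1/4 gives weights 1/2, 1/2 on R, P.
T = (1/2)·(-5, -3) + (1/2)·(0, 12) = (-5/2, 9/2).

(-5/2, 9/2)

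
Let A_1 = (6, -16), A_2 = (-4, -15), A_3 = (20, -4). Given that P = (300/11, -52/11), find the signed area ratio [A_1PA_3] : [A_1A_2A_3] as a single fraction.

-8/11

[A_1A_2A_3] = ½·(6·(-15−(-4)) + (-4)·(-4−(-16)) + 20·(-16−(-15))) = ½·(-66 − 48 − 20) = -67.
[A_1PA_3] = ½·(6·(-52/11−(-4)) + (300/11)·(-4−(-16)) + 20·(-16−(-52/11))) = ½·(-48/11 + 3600/11 − 2480/11) = 536/11, so the ratio is (536/11)/(-67) = -8/11.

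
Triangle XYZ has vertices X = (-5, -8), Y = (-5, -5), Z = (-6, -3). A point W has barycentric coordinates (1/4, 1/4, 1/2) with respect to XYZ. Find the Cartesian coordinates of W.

(-11/2, -19/4)

W = (1/4)·X + (1/4)·Y + (1/2)·Z.
x-coordinate: (1/4)·(-5) + (1/4)·(-5) + (1/2)·(-6) = -11/2.
y-coordinate: (1/4)·(-8) + (1/4)·(-5) + (1/2)·(-3) = -19/4.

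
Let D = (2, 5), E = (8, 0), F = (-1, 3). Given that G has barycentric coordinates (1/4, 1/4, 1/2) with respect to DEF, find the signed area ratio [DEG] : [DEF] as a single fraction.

The signed ratio [DEG]/[DEF] equals the barycentric coordinate of G at vertex F, which is 1/2.

1/2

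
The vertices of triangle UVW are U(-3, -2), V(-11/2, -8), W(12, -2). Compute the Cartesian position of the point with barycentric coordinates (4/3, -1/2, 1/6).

(3/4, 1)

P = (4/3)·U + (-1/2)·V + (1/6)·W.
x-coordinate: (4/3)·(-3) + (-1/2)·(-11/2) + (1/6)·12 = 3/4.
y-coordinate: (4/3)·(-2) + (-1/2)·(-8) + (1/6)·(-2) = 1.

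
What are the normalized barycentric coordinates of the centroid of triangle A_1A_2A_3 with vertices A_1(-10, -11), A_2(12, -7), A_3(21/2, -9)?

(1/3, 1/3, 1/3)

The centroid is the average of the vertices, so each weight is 1/3.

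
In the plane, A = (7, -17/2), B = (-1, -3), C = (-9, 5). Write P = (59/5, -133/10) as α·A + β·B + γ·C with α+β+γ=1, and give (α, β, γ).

Signed area of the reference triangle: [ABC] = ½·(7·(-3−5) + (-1)·(5−(-17/2)) + (-9)·(-17/2−(-3))) = ½·(-56 − 27/2 + 99/2) = -10.
[PBC] = ½·((59/5)·(-3−5) + (-1)·(5−(-133/10)) + (-9)·(-133/10−(-3))) = ½·(-472/5 − 183/10 + 927/10) = -10, so the A-coordinate is (-10)/(-10) = 1.
[APC] = ½·(7·(-133/10−5) + (59/5)·(5−(-17/2)) + (-9)·(-17/2−(-133/10))) = ½·(-1281/10 + 1593/10 − 216/5) = -6, so the B-coordinate is 3/5.
[ABP] = ½·(7·(-3−(-133/10)) + (-1)·(-133/10−(-17/2)) + (59/5)·(-17/2−(-3))) = ½·(721/10 + 24/5 − 649/10) = 6, so the C-coordinate is -3/5.

(1, 3/5, -3/5)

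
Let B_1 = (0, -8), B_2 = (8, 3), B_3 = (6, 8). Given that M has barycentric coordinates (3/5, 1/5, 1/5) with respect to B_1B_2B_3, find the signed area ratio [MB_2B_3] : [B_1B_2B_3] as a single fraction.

3/5

The signed ratio [MB_2B_3]/[B_1B_2B_3] equals the barycentric coordinate of M at vertex B_1, which is 3/5.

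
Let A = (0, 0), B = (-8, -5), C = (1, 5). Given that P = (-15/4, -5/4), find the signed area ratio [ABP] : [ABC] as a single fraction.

[ABC] = ½·(0·(-5−5) + (-8)·(5−0) + 1·(0−(-5))) = ½·(0 − 40 + 5) = -35/2.
[ABP] = ½·(0·(-5−(-5/4)) + (-8)·(-5/4−0) + (-15/4)·(0−(-5))) = ½·(0 + 10 − 75/4) = -35/8, so the ratio is (-35/8)/(-35/2) = 1/4.

1/4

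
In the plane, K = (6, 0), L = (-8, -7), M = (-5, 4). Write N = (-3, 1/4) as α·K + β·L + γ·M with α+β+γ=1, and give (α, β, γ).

(1/4, 1/4, 1/2)

Signed area of the reference triangle: [KLM] = ½·(6·(-7−4) + (-8)·(4−0) + (-5)·(0−(-7))) = ½·(-66 − 32 − 35) = -133/2.
[NLM] = ½·((-3)·(-7−4) + (-8)·(4−(1/4)) + (-5)·(1/4−(-7))) = ½·(33 − 30 − 145/4) = -133/8, so the K-coordinate is (-133/8)/(-133/2) = 1/4.
[KNM] = ½·(6·(1/4−4) + (-3)·(4−0) + (-5)·(0−(1/4))) = ½·(-45/2 − 12 + 5/4) = -133/8, so the L-coordinate is 1/4.
[KLN] = ½·(6·(-7−(1/4)) + (-8)·(1/4−0) + (-3)·(0−(-7))) = ½·(-87/2 − 2 − 21) = -133/4, so the M-coordinate is 1/2.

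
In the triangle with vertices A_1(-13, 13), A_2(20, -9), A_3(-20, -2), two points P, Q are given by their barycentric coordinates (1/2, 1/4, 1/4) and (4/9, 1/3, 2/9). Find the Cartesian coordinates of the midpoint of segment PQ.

Barycentric coordinates of the midpoint are the average: (17/36, 7/24, 17/72).
Converting: (17/36)·A_1 + (7/24)·A_2 + (17/72)·A_3 = (-181/36, 73/24).

(-181/36, 73/24)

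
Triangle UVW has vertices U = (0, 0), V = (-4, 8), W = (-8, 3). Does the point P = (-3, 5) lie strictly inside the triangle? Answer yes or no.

Barycentric coordinates of P: (17/52, 31/52, 1/13).
The three coordinates are positive, positive, positive; a point is interior exactly when all three are positive.

yes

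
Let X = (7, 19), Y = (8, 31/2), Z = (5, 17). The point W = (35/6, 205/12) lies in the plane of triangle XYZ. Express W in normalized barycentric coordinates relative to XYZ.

(1/6, 1/6, 2/3)

Signed area of the reference triangle: [XYZ] = ½·(7·(31/2−17) + 8·(17−19) + 5·(19−(31/2))) = ½·(-21/2 − 16 + 35/2) = -9/2.
[WYZ] = ½·((35/6)·(31/2−17) + 8·(17−(205/12)) + 5·(205/12−(31/2))) = ½·(-35/4 − 2/3 + 95/12) = -3/4, so the X-coordinate is (-3/4)/(-9/2) = 1/6.
[XWZ] = ½·(7·(205/12−17) + (35/6)·(17−19) + 5·(19−(205/12))) = ½·(7/12 − 35/3 + 115/12) = -3/4, so the Y-coordinate is 1/6.
[XYW] = ½·(7·(31/2−(205/12)) + 8·(205/12−19) + (35/6)·(19−(31/2))) = ½·(-133/12 − 46/3 + 245/12) = -3, so the Z-coordinate is 2/3.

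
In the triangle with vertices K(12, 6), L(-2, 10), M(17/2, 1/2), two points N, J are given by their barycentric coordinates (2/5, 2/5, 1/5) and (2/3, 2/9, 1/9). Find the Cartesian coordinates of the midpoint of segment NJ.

(71/10, 115/18)

Barycentric coordinates of the midpoint are the average: (8/15, 14/45, 7/45).
Converting: (8/15)·K + (14/45)·L + (7/45)·M = (71/10, 115/18).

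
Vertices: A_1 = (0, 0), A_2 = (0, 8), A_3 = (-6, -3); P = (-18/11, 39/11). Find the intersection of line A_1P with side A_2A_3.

Barycentric coordinates of P with respect to A_1A_2A_3: (2/11, 6/11, 3/11).
On side A_2A_3 the A_1-coordinate is zero; dropping P's A_1-weight 2/11 and renormalizing the remaining 6/11 : 3/11 gives weights 2/3, 1/3 on A_2, A_3.
Q = (2/3)·(0, 8) + (1/3)·(-6, -3) = (-2, 13/3).

(-2, 13/3)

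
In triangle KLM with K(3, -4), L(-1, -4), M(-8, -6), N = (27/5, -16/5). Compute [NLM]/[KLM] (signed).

[KLM] = ½·(3·(-4−(-6)) + (-1)·(-6−(-4)) + (-8)·(-4−(-4))) = ½·(6 + 2 + 0) = 4.
[NLM] = ½·((27/5)·(-4−(-6)) + (-1)·(-6−(-16/5)) + (-8)·(-16/5−(-4))) = ½·(54/5 + 14/5 − 32/5) = 18/5, so the ratio is (18/5)/4 = 9/10.

9/10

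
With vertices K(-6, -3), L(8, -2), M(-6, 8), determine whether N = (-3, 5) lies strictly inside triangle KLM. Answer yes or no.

yes

Barycentric coordinates of N: (6/77, 3/14, 109/154).
The three coordinates are positive, positive, positive; a point is interior exactly when all three are positive.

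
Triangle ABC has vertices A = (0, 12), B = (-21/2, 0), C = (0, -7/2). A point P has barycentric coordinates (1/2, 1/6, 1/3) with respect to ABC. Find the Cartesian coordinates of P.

P = (1/2)·A + (1/6)·B + (1/3)·C.
x-coordinate: (1/2)·0 + (1/6)·(-21/2) + (1/3)·0 = -7/4.
y-coordinate: (1/2)·12 + (1/6)·0 + (1/3)·(-7/2) = 29/6.

(-7/4, 29/6)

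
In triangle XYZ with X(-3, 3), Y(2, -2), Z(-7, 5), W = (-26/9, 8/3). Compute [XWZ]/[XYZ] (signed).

1/9

[XYZ] = ½·((-3)·(-2−5) + 2·(5−3) + (-7)·(3−(-2))) = ½·(21 + 4 − 35) = -5.
[XWZ] = ½·((-3)·(8/3−5) + (-26/9)·(5−3) + (-7)·(3−(8/3))) = ½·(7 − 52/9 − 7/3) = -5/9, so the ratio is (-5/9)/(-5) = 1/9.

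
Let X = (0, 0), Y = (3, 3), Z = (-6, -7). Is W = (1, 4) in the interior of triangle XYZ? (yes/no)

no

Barycentric coordinates of W: (29/3, -17/3, -3).
The three coordinates are positive, negative, negative; a point is interior exactly when all three are positive.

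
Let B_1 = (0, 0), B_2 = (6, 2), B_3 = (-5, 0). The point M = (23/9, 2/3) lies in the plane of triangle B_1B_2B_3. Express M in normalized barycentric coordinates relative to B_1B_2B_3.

(7/9, 1/3, -1/9)

Signed area of the reference triangle: [B_1B_2B_3] = ½·(0·(2−0) + 6·(0−0) + (-5)·(0−2)) = ½·(0 + 0 + 10) = 5.
[MB_2B_3] = ½·((23/9)·(2−0) + 6·(0−(2/3)) + (-5)·(2/3−2)) = ½·(46/9 − 4 + 20/3) = 35/9, so the B_1-coordinate is (35/9)/5 = 7/9.
[B_1MB_3] = ½·(0·(2/3−0) + (23/9)·(0−0) + (-5)·(0−(2/3))) = ½·(0 + 0 + 10/3) = 5/3, so the B_2-coordinate is 1/3.
[B_1B_2M] = ½·(0·(2−(2/3)) + 6·(2/3−0) + (23/9)·(0−2)) = ½·(0 + 4 − 46/9) = -5/9, so the B_3-coordinate is -1/9.
Check: 7/9 + 1/3 − 1/9 = 1.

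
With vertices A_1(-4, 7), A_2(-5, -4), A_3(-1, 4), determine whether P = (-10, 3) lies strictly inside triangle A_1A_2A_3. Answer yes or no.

Barycentric coordinates of P: (17/9, 5/6, -31/18).
The three coordinates are positive, positive, negative; a point is interior exactly when all three are positive.

no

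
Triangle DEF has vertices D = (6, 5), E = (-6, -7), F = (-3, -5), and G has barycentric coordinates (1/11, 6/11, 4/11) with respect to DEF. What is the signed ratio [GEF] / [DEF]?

The signed ratio [GEF]/[DEF] equals the barycentric coordinate of G at vertex D, which is 1/11.

1/11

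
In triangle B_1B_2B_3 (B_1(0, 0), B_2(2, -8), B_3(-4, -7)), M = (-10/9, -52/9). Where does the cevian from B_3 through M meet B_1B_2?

(6/5, -24/5)

Barycentric coordinates of M with respect to B_1B_2B_3: (2/9, 1/3, 4/9).
On side B_1B_2 the B_3-coordinate is zero; dropping M's B_3-weight 4/9 and renormalizing the remaining 2/9 : 1/3 gives weights 2/5, 3/5 on B_1, B_2.
N = (2/5)·(0, 0) + (3/5)·(2, -8) = (6/5, -24/5).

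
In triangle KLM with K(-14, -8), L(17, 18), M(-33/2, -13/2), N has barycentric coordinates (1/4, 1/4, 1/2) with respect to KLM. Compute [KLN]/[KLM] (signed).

The signed ratio [KLN]/[KLM] equals the barycentric coordinate of N at vertex M, which is 1/2.

1/2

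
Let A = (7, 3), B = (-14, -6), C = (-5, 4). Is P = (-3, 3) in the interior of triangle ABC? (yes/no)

Barycentric coordinates of P: (29/129, 10/129, 30/43).
The three coordinates are positive, positive, positive; a point is interior exactly when all three are positive.

yes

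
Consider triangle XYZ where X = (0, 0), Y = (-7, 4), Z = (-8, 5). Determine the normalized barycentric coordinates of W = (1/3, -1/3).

(1, 1/3, -1/3)

Signed area of the reference triangle: [XYZ] = ½·(0·(4−5) + (-7)·(5−0) + (-8)·(0−4)) = ½·(0 − 35 + 32) = -3/2.
[WYZ] = ½·((1/3)·(4−5) + (-7)·(5−(-1/3)) + (-8)·(-1/3−4)) = ½·(-1/3 − 112/3 + 104/3) = -3/2, so the X-coordinate is (-3/2)/(-3/2) = 1.
[XWZ] = ½·(0·(-1/3−5) + (1/3)·(5−0) + (-8)·(0−(-1/3))) = ½·(0 + 5/3 − 8/3) = -1/2, so the Y-coordinate is 1/3.
[XYW] = ½·(0·(4−(-1/3)) + (-7)·(-1/3−0) + (1/3)·(0−4)) = ½·(0 + 7/3 − 4/3) = 1/2, so the Z-coordinate is -1/3.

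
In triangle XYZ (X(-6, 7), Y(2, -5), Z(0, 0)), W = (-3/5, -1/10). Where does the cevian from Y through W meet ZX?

Barycentric coordinates of W with respect to XYZ: (1/5, 3/10, 1/2).
On side ZX the Y-coordinate is zero; dropping W's Y-weight 3/10 and renormalizing the remaining 1/2 : 1/5 gives weights 5/7, 2/7 on Z, X.
V = (5/7)·(0, 0) + (2/7)·(-6, 7) = (-12/7, 2).

(-12/7, 2)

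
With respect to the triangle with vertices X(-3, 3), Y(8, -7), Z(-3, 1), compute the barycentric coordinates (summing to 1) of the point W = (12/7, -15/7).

(1/7, 3/7, 3/7)

Signed area of the reference triangle: [XYZ] = ½·((-3)·(-7−1) + 8·(1−3) + (-3)·(3−(-7))) = ½·(24 − 16 − 30) = -11.
[WYZ] = ½·((12/7)·(-7−1) + 8·(1−(-15/7)) + (-3)·(-15/7−(-7))) = ½·(-96/7 + 176/7 − 102/7) = -11/7, so the X-coordinate is (-11/7)/(-11) = 1/7.
[XWZ] = ½·((-3)·(-15/7−1) + (12/7)·(1−3) + (-3)·(3−(-15/7))) = ½·(66/7 − 24/7 − 108/7) = -33/7, so the Y-coordinate is 3/7.
[XYW] = ½·((-3)·(-7−(-15/7)) + 8·(-15/7−3) + (12/7)·(3−(-7))) = ½·(102/7 − 288/7 + 120/7) = -33/7, so the Z-coordinate is 3/7.
Check: 1/7 + 3/7 + 3/7 = 1.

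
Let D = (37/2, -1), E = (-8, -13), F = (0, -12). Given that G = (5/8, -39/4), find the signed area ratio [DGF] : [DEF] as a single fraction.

[DEF] = ½·((37/2)·(-13−(-12)) + (-8)·(-12−(-1)) + 0·(-1−(-13))) = ½·(-37/2 + 88 + 0) = 139/4.
[DGF] = ½·((37/2)·(-39/4−(-12)) + (5/8)·(-12−(-1)) + 0·(-1−(-39/4))) = ½·(333/8 − 55/8 + 0) = 139/8, so the ratio is (139/8)/(139/4) = 1/2.

1/2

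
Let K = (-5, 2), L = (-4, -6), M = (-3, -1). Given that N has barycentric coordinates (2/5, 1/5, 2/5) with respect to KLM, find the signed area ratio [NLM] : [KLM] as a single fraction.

The signed ratio [NLM]/[KLM] equals the barycentric coordinate of N at vertex K, which is 2/5.

2/5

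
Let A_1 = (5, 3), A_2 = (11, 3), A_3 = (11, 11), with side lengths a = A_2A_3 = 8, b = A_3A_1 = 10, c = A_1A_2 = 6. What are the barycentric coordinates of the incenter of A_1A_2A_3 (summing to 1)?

(1/3, 5/12, 1/4)

The incenter has barycentric coordinates proportional to the opposite side lengths: (8 : 10 : 6).
Normalizing by 8+10+6 = 24 gives (1/3, 5/12, 1/4).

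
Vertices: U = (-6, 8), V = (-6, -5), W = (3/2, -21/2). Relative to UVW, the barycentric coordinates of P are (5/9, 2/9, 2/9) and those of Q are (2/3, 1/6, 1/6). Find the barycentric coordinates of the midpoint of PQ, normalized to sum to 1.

(11/18, 7/36, 7/36)

Since both coordinate triples sum to 1, the midpoint's barycentrics are the componentwise average.
(5/9+2/3)/2 = 11/18; similarly 7/36 and 7/36.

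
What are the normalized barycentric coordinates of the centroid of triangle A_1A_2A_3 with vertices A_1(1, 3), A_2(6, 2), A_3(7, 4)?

(1/3, 1/3, 1/3)

The centroid is the average of the vertices, so each weight is 1/3.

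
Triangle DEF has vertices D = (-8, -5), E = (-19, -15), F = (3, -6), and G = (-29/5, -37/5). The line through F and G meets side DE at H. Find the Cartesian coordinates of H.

Barycentric coordinates of G with respect to DEF: (2/5, 1/5, 2/5).
On side DE the F-coordinate is zero; dropping G's F-weight 2/5 and renormalizing the remaining 2/5 : 1/5 gives weights 2/3, 1/3 on D, E.
H = (2/3)·(-8, -5) + (1/3)·(-19, -15) = (-35/3, -25/3).

(-35/3, -25/3)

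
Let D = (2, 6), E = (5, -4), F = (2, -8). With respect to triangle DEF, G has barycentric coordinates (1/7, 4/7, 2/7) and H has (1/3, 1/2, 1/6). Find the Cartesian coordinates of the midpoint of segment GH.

(101/28, -53/21)

Barycentric coordinates of the midpoint are the average: (5/21, 15/28, 19/84).
Converting: (5/21)·D + (15/28)·E + (19/84)·F = (101/28, -53/21).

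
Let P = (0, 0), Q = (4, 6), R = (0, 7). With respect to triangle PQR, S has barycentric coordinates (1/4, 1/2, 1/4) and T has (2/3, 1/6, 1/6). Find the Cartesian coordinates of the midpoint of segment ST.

(4/3, 83/24)

Barycentric coordinates of the midpoint are the average: (11/24, 1/3, 5/24).
Converting: (11/24)·P + (1/3)·Q + (5/24)·R = (4/3, 83/24).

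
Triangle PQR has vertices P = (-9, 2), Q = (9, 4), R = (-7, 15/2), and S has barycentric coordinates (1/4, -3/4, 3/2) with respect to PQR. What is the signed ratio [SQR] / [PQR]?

1/4

The signed ratio [SQR]/[PQR] equals the barycentric coordinate of S at vertex P, which is 1/4.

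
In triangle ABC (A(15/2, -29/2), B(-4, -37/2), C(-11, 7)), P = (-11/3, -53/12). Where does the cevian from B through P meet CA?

(-18/5, -8/5)

Barycentric coordinates of P with respect to ABC: (1/3, 1/6, 1/2).
On side CA the B-coordinate is zero; dropping P's B-weight 1/6 and renormalizing the remaining 1/2 : 1/3 gives weights 3/5, 2/5 on C, A.
Q = (3/5)·(-11, 7) + (2/5)·(15/2, -29/2) = (-18/5, -8/5).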